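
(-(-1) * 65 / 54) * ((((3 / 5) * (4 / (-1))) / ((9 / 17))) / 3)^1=-442 / 243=-1.82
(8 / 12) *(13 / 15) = 26 / 45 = 0.58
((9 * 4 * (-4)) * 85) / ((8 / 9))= -13770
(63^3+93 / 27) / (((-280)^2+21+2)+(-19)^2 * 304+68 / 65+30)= 146279510 / 110095857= 1.33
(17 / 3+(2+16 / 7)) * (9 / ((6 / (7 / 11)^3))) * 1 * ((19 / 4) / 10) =17689 / 9680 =1.83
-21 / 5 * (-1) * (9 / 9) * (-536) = -11256 / 5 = -2251.20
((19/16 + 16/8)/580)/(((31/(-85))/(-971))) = 841857/57536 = 14.63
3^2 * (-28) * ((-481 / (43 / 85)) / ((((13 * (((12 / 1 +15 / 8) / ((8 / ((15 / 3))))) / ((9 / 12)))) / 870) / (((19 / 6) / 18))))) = 10491040 / 43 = 243977.67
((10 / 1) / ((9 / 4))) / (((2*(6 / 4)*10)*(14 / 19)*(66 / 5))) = 95 / 6237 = 0.02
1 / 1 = 1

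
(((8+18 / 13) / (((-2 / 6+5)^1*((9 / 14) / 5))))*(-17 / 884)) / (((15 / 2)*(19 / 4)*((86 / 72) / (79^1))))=-77104 / 138073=-0.56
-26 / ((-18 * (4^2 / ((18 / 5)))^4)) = 9477 / 2560000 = 0.00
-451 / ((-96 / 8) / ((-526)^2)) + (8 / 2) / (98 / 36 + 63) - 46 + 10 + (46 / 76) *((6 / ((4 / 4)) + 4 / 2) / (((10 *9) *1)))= 10517587765183 / 1011465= 10398370.45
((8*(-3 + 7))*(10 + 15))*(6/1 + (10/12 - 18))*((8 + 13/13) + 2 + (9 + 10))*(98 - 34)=-17152000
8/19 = 0.42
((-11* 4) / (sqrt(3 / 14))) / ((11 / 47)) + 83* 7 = 581 - 188* sqrt(42) / 3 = 174.87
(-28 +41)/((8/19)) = 247/8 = 30.88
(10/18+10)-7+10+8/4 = 140/9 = 15.56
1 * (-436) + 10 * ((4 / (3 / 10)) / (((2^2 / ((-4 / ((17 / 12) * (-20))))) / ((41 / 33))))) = -241316 / 561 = -430.15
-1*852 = -852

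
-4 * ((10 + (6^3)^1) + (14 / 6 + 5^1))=-2800 / 3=-933.33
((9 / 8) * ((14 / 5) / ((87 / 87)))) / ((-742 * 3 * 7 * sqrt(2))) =-3 * sqrt(2) / 29680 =-0.00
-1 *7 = -7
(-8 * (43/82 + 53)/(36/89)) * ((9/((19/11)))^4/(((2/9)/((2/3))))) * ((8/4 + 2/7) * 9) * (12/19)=-162505179726912/5343161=-30413678.29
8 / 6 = 4 / 3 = 1.33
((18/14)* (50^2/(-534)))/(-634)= 1875/197491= 0.01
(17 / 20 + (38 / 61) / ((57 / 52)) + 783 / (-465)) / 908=-30131 / 103021680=-0.00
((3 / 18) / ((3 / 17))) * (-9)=-17 / 2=-8.50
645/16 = 40.31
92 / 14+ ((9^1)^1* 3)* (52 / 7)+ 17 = 1569 / 7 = 224.14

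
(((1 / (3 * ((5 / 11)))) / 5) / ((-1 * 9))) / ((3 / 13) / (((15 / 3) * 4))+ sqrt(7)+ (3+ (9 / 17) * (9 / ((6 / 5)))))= -11114532 / 4078232605+ 8596016 * sqrt(7) / 22022456067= -0.00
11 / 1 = 11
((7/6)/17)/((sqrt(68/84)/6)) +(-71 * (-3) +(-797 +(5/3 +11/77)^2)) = -256100/441 +7 * sqrt(357)/289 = -580.27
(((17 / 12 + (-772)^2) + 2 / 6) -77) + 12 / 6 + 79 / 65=154937111 / 260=595911.97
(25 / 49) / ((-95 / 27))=-135 / 931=-0.15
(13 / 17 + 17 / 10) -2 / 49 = 20191 / 8330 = 2.42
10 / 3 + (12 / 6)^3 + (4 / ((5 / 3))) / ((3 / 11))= 302 / 15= 20.13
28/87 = 0.32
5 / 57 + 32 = 1829 / 57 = 32.09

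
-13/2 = -6.50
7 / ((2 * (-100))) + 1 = 193 / 200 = 0.96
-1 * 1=-1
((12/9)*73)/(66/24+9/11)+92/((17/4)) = 391744/8007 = 48.93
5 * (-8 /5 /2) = -4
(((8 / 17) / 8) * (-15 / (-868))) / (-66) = -5 / 324632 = -0.00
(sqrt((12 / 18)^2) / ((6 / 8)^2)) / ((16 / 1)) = 2 / 27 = 0.07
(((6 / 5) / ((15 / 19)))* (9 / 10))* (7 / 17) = 1197 / 2125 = 0.56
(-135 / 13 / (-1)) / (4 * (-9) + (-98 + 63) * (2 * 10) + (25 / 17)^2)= -13005 / 919009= -0.01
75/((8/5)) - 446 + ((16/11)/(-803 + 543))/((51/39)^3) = -862801903/2161720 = -399.13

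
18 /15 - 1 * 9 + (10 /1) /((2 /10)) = 211 /5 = 42.20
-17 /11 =-1.55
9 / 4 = 2.25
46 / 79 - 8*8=-5010 / 79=-63.42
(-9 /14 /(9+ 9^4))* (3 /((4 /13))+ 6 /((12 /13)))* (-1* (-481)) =-6253 /8176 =-0.76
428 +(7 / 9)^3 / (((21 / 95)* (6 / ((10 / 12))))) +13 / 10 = 169114613 / 393660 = 429.60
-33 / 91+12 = 1059 / 91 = 11.64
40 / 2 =20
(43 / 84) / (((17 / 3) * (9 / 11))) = 473 / 4284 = 0.11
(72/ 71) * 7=504/ 71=7.10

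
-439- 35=-474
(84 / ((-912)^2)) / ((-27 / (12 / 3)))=-7 / 467856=-0.00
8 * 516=4128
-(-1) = 1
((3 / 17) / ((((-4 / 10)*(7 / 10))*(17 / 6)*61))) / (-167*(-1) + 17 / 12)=-5400 / 249397463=-0.00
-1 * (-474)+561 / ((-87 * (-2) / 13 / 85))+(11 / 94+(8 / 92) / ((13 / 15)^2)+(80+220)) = 22976841378 / 5297981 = 4336.91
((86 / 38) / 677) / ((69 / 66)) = 946 / 295849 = 0.00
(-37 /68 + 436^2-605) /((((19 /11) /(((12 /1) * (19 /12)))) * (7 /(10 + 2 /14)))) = 10063459131 /3332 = 3020245.84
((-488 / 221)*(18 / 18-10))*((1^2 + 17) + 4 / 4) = 83448 / 221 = 377.59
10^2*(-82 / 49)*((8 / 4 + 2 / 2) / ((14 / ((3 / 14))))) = -18450 / 2401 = -7.68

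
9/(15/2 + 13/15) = 270/251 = 1.08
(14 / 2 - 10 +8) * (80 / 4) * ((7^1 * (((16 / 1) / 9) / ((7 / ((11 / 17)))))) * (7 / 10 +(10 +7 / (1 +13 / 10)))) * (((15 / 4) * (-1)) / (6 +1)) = -6954200 / 8211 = -846.94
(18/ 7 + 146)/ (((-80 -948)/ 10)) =-2600/ 1799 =-1.45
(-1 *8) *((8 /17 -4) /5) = 96 /17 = 5.65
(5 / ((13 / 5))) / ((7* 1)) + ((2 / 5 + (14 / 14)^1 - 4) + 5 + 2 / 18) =11408 / 4095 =2.79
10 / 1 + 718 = 728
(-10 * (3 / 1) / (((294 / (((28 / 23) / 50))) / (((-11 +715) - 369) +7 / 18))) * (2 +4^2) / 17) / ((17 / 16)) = -193184 / 232645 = -0.83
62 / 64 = 31 / 32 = 0.97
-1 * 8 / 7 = -8 / 7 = -1.14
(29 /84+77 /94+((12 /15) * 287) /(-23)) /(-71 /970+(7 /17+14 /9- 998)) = 19806051603 /2237290592782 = 0.01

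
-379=-379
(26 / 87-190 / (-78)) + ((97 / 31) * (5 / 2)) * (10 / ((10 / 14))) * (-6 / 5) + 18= -1293571 / 11687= -110.68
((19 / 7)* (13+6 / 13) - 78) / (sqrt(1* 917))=-77* sqrt(917) / 1703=-1.37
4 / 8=1 / 2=0.50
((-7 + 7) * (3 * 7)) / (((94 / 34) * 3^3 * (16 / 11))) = 0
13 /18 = 0.72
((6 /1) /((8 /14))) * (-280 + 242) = -399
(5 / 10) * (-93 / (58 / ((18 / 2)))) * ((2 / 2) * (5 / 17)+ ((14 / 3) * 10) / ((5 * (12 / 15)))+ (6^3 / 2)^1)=-853461 / 986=-865.58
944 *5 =4720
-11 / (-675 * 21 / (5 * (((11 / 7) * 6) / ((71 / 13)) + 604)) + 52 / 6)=-9934518 / 3600211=-2.76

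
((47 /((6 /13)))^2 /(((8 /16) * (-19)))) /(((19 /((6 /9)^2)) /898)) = -22929.60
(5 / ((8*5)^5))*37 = 37 / 20480000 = 0.00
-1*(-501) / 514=501 / 514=0.97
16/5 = 3.20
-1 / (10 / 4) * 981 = -1962 / 5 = -392.40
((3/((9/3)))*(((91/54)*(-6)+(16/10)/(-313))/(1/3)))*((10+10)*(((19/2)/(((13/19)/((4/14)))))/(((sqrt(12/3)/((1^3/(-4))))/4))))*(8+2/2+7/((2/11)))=4886591665/85449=57187.23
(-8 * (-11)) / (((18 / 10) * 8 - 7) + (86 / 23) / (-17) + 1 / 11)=946220 / 78181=12.10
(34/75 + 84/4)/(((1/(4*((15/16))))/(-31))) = -49879/20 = -2493.95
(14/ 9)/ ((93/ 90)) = 140/ 93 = 1.51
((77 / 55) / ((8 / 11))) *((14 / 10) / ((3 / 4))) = 539 / 150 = 3.59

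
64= 64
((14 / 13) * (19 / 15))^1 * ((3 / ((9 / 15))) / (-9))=-266 / 351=-0.76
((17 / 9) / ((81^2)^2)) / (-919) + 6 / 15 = 712078858697 / 1780197146955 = 0.40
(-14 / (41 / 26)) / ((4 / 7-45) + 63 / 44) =112112 / 542963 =0.21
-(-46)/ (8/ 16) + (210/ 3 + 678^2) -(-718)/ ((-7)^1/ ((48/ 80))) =16092456/ 35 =459784.46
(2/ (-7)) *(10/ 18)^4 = -1250/ 45927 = -0.03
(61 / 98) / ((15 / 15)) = 0.62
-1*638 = -638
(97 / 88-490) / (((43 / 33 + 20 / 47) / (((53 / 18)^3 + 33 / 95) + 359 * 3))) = -411855335568977 / 1320338880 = -311931.54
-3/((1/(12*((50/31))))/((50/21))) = -30000/217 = -138.25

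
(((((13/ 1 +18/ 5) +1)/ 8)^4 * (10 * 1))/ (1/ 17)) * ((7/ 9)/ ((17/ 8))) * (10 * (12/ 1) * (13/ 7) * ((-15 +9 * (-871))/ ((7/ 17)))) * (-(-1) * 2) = -309795126784/ 25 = -12391805071.36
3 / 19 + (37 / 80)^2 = 45211 / 121600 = 0.37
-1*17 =-17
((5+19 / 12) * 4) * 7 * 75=13825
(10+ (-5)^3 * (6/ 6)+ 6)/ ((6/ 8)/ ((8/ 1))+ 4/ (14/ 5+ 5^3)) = -2228832/ 2557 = -871.66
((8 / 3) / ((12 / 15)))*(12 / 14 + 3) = 90 / 7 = 12.86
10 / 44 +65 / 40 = 163 / 88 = 1.85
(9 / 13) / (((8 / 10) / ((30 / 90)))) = 15 / 52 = 0.29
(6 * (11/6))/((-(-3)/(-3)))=-11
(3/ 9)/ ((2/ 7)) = 7/ 6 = 1.17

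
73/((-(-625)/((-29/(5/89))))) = -188413/3125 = -60.29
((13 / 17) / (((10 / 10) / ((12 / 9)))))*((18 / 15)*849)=88296 / 85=1038.78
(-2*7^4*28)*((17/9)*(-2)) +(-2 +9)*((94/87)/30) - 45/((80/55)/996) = 2490625861/5220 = 477131.39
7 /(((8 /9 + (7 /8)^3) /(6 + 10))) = 516096 /7183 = 71.85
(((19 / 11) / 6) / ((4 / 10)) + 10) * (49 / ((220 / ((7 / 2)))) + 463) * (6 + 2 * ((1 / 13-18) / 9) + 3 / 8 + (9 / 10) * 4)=539826151549 / 18120960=29790.15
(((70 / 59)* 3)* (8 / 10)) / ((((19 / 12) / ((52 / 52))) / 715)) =1441440 / 1121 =1285.85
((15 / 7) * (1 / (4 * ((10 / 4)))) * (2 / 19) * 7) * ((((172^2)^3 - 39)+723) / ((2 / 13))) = 504899909463066 / 19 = 26573679445424.53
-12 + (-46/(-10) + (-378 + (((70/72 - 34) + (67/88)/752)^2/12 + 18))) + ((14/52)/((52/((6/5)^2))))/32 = -4972709201549561831/17984319263539200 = -276.50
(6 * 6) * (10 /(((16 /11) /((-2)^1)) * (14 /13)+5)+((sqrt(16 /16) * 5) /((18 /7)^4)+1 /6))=18656087 /195372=95.49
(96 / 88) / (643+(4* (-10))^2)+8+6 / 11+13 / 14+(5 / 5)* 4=4654393 / 345422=13.47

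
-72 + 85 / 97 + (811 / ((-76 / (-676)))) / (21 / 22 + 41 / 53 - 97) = -30063042065 / 204733341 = -146.84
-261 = -261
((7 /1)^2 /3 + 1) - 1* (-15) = 97 /3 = 32.33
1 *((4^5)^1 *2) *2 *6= 24576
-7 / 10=-0.70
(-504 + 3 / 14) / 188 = -7053 / 2632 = -2.68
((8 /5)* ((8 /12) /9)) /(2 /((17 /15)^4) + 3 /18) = 2672672 /31095945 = 0.09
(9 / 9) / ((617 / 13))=13 / 617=0.02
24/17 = 1.41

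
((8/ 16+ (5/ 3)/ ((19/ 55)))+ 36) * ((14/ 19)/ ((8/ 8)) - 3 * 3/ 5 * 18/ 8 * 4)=-6920459/ 10830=-639.01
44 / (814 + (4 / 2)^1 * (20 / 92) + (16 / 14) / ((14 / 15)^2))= 173558 / 3217713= 0.05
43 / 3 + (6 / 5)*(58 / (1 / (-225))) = -46937 / 3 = -15645.67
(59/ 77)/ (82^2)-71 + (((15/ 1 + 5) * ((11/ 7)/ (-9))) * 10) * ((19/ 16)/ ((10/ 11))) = -116.61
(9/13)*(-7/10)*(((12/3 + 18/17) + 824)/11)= -443961/12155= -36.52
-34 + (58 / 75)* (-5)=-568 / 15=-37.87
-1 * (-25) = 25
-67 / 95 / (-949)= 67 / 90155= 0.00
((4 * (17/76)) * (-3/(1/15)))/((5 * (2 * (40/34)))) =-3.42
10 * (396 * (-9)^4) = 25981560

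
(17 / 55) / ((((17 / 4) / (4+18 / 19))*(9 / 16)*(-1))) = -6016 / 9405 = -0.64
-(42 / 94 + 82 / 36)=-2305 / 846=-2.72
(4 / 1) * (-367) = -1468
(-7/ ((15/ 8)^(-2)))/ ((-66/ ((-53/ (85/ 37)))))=-205905/ 23936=-8.60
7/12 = 0.58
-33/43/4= -33/172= -0.19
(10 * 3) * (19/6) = 95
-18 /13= -1.38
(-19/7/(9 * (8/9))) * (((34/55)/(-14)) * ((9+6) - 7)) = 323/2695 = 0.12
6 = 6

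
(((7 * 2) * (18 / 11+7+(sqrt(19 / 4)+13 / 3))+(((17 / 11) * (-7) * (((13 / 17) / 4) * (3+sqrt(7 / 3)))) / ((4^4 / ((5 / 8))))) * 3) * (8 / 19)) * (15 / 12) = -2275 * sqrt(21) / 856064+70 * sqrt(19) / 19+22306445 / 233472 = 111.59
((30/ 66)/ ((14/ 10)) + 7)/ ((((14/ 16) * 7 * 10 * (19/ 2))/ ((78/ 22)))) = 175968/ 3942785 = 0.04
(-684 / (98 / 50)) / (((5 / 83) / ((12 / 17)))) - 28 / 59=-200996204 / 49147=-4089.69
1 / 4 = 0.25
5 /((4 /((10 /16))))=25 /32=0.78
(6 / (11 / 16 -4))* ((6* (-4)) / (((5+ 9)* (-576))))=-2 / 371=-0.01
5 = 5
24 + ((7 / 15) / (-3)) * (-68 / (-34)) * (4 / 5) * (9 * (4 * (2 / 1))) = 152 / 25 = 6.08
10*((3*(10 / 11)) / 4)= 75 / 11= 6.82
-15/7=-2.14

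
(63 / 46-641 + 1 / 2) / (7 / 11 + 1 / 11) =-40425 / 46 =-878.80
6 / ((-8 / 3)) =-2.25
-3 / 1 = -3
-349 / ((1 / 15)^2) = -78525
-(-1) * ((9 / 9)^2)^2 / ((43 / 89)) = 89 / 43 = 2.07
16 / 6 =8 / 3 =2.67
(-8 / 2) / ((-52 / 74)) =74 / 13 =5.69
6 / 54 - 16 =-143 / 9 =-15.89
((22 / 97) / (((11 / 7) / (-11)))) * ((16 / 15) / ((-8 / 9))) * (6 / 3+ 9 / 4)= 3927 / 485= 8.10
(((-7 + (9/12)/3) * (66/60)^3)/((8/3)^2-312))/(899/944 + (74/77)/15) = 629724051/21720739600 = 0.03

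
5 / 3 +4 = 17 / 3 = 5.67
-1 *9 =-9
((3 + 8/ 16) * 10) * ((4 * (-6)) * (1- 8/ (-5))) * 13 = -28392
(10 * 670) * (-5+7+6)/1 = 53600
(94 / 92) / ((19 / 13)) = 611 / 874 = 0.70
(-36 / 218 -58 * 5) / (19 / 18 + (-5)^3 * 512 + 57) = 569304 / 125454095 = 0.00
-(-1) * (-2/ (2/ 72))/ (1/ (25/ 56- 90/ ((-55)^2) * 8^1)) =-63549/ 4235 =-15.01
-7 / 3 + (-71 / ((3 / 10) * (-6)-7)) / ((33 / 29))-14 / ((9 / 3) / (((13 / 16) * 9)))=-29.37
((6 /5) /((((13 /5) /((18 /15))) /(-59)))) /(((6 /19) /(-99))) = 665874 /65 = 10244.22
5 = 5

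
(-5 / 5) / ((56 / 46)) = -23 / 28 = -0.82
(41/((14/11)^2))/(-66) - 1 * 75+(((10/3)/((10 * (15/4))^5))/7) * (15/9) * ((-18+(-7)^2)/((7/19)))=-25244757120307/334884375000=-75.38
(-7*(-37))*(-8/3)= -2072/3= -690.67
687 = 687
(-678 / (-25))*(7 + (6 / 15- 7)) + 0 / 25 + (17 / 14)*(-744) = -781008 / 875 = -892.58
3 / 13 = 0.23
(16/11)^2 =2.12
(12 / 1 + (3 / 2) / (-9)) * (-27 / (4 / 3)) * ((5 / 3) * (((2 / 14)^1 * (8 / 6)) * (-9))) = 9585 / 14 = 684.64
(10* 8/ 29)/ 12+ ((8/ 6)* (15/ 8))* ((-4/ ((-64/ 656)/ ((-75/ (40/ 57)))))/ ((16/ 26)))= -198233465/ 11136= -17801.14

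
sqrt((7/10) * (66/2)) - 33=-33 + sqrt(2310)/10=-28.19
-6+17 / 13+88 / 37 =-2.31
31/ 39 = 0.79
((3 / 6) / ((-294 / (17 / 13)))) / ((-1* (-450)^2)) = 17 / 1547910000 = 0.00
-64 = -64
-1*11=-11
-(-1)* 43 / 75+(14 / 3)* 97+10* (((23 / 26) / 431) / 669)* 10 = 42473228467 / 93710175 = 453.24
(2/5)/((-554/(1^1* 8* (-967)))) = 7736/1385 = 5.59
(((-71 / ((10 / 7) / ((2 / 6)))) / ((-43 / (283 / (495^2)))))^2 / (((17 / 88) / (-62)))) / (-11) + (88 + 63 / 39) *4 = 1978677749381781339712 / 5519916379269703125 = 358.46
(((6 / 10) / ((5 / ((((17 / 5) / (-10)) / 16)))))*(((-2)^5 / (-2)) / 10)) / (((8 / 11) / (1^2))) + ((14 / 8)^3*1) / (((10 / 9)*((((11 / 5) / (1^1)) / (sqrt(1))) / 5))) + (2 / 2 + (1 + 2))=65809691 / 4400000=14.96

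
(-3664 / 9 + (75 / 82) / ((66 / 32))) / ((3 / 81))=-4951992 / 451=-10980.03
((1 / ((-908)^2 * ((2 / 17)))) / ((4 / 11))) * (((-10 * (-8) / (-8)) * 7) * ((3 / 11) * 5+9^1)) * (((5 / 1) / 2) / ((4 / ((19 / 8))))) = -3221925 / 105531392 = -0.03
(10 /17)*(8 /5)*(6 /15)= 32 /85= 0.38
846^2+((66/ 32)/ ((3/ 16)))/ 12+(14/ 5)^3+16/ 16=1073609803/ 1500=715739.87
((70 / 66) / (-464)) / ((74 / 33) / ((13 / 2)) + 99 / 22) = -455 / 964424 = -0.00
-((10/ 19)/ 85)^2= -4/ 104329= -0.00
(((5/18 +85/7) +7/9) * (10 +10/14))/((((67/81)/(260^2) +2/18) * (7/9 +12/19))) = 6487969995000/7185386803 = 902.94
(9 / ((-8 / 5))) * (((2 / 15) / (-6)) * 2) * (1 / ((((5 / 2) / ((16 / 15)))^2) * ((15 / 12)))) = 1024 / 28125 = 0.04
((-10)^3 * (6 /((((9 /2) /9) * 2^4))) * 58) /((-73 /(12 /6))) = 87000 /73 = 1191.78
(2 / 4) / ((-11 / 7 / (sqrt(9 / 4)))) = -21 / 44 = -0.48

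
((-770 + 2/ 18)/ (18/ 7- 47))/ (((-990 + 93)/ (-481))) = 1794611/ 193131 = 9.29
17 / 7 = 2.43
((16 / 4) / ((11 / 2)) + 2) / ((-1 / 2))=-60 / 11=-5.45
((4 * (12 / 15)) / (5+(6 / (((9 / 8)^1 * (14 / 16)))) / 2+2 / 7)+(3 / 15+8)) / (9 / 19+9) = 20387 / 22500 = 0.91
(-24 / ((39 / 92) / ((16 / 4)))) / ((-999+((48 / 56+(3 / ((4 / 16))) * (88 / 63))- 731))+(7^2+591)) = 7728 / 36595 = 0.21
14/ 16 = 7/ 8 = 0.88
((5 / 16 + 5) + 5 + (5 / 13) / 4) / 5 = 433 / 208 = 2.08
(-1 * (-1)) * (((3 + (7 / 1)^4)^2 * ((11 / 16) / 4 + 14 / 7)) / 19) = 50206939 / 76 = 660617.62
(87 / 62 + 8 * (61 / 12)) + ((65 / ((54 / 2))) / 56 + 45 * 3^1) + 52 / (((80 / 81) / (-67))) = -785208443 / 234360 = -3350.44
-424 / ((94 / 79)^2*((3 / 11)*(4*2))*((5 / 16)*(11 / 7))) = -9261644 / 33135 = -279.51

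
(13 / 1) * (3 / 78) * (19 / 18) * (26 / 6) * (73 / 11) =18031 / 1188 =15.18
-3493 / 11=-317.55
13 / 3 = 4.33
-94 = -94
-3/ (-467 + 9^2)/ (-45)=-1/ 5790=-0.00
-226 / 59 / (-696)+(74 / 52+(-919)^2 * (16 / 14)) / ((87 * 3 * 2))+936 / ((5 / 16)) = 67883253973 / 14013090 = 4844.27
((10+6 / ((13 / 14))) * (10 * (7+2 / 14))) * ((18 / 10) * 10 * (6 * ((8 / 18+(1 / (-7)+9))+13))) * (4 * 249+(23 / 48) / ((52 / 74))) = 23374442845625 / 8281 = 2822659442.78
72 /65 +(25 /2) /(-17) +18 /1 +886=1998663 /2210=904.37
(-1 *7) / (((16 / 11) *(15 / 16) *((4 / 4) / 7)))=-539 / 15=-35.93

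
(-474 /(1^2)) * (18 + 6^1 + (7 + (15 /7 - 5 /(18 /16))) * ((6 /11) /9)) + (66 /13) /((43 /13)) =-342969734 /29799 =-11509.44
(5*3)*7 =105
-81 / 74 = -1.09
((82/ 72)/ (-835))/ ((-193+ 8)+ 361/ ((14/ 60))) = -287/ 286622100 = -0.00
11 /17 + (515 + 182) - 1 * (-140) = 14240 /17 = 837.65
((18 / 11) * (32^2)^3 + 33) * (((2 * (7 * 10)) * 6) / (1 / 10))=162349766838000 / 11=14759069712545.45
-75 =-75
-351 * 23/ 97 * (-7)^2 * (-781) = 308945637/ 97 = 3185006.57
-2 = -2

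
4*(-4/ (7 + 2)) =-16/ 9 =-1.78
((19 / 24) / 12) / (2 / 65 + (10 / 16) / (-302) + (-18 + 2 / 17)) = -3170245 / 857943738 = -0.00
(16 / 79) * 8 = 128 / 79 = 1.62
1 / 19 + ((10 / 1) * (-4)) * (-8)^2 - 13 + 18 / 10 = -2571.15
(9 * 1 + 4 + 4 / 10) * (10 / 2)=67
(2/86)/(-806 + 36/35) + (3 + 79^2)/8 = 472780833/605741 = 780.50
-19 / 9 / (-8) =19 / 72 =0.26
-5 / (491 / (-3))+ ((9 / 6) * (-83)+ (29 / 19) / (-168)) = -124.48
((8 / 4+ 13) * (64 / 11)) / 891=320 / 3267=0.10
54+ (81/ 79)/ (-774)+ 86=140.00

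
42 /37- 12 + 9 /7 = -2481 /259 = -9.58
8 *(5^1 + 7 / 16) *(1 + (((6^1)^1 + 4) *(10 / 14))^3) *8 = 127170.16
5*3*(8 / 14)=60 / 7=8.57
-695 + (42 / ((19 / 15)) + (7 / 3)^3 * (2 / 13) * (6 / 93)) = -136802507 / 206739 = -661.72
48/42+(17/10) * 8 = 516/35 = 14.74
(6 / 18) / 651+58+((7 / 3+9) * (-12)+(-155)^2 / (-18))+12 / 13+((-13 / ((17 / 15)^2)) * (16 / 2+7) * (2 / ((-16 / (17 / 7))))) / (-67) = -326771079541 / 231344568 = -1412.49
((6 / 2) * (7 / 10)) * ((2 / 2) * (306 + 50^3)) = 1315713 / 5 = 263142.60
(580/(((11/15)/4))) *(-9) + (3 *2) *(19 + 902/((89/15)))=-27446.59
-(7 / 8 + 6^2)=-295 / 8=-36.88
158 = 158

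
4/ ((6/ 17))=34/ 3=11.33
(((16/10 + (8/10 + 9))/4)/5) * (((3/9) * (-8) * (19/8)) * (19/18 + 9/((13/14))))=-181583/4680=-38.80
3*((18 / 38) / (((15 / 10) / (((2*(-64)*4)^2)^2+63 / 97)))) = 119984206382190 / 1843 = 65102662171.56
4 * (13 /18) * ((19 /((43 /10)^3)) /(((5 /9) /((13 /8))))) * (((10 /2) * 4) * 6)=19266000 /79507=242.32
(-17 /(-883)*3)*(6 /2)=153 /883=0.17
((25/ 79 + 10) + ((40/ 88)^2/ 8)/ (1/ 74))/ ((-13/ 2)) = -467535/ 248534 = -1.88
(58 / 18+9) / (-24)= -0.51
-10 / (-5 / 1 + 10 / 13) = 26 / 11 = 2.36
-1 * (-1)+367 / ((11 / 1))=378 / 11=34.36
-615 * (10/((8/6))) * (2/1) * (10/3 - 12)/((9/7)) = 186550/3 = 62183.33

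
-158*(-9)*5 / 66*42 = 49770 / 11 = 4524.55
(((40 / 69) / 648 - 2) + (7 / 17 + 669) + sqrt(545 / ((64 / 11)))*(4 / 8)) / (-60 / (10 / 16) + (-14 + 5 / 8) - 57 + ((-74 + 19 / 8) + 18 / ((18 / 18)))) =-63412879 / 20902860 - sqrt(5995) / 3520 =-3.06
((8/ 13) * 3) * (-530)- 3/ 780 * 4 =-63601/ 65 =-978.48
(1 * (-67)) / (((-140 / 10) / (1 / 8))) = 67 / 112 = 0.60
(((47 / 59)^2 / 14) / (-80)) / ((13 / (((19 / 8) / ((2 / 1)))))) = -41971 / 810933760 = -0.00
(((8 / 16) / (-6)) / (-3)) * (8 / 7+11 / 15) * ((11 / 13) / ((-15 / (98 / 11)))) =-1379 / 52650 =-0.03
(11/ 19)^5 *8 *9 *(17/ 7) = 197126424/ 17332693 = 11.37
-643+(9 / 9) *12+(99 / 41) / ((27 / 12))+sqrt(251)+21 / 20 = -613.03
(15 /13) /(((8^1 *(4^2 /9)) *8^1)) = 135 /13312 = 0.01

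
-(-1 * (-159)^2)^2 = -639128961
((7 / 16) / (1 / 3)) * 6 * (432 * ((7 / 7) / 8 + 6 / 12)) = 8505 / 4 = 2126.25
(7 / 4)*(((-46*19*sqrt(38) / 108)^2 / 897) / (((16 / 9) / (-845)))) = -71779435 / 31104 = -2307.72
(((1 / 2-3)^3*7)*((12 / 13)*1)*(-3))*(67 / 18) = 58625 / 52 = 1127.40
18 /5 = 3.60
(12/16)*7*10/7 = 15/2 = 7.50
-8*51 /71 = -408 /71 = -5.75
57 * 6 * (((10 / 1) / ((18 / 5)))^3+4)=8698.25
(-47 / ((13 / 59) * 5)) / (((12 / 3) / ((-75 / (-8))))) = -41595 / 416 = -99.99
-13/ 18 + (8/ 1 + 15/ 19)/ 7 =1277/ 2394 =0.53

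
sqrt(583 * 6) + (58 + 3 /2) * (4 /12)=78.98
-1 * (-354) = 354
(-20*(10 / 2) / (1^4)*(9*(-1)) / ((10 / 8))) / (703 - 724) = -240 / 7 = -34.29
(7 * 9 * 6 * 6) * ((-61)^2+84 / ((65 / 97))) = 567029484 / 65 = 8723530.52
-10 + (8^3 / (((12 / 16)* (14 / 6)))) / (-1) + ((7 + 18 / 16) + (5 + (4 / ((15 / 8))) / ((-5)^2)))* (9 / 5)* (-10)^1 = -1891251 / 3500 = -540.36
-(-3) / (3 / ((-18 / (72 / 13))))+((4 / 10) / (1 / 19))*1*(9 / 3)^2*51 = 69703 / 20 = 3485.15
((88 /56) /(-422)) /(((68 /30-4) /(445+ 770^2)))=97901925 /76804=1274.70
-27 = -27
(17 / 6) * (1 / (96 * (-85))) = -1 / 2880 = -0.00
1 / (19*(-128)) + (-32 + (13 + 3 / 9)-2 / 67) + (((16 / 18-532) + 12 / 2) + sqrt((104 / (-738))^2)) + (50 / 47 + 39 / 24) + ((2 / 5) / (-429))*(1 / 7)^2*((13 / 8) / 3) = -1373345965657129 / 2538634116480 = -540.98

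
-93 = -93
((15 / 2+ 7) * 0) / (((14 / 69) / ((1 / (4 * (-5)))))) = 0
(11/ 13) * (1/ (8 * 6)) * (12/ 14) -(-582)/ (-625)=-416821/ 455000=-0.92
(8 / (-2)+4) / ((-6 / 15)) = 0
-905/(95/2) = -362/19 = -19.05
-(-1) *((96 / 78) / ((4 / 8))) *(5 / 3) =160 / 39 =4.10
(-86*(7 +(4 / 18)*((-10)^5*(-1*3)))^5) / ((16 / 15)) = -106228591953698283664032500.00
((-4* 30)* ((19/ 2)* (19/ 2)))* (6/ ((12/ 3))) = -16245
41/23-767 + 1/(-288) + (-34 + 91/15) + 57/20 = -790.30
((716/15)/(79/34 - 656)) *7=-24344/47625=-0.51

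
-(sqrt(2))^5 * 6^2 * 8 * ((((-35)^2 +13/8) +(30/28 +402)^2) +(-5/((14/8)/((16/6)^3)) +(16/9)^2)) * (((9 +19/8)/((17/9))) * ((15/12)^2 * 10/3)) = -8443445671375 * sqrt(2)/1428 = -8361929538.95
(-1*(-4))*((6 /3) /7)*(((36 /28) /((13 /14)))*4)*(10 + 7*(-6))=-18432 /91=-202.55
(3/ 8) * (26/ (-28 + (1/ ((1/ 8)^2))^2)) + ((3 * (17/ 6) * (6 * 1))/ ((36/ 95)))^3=475988021843/ 195264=2437663.99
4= 4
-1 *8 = -8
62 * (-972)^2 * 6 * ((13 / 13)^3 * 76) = 26710933248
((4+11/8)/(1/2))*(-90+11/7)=-26617/28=-950.61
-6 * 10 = -60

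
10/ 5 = 2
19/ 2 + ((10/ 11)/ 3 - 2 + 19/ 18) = 877/ 99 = 8.86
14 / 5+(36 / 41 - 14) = -2116 / 205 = -10.32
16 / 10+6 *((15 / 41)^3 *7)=1260118 / 344605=3.66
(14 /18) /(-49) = -1 /63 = -0.02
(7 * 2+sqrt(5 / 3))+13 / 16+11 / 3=sqrt(15) / 3+887 / 48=19.77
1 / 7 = 0.14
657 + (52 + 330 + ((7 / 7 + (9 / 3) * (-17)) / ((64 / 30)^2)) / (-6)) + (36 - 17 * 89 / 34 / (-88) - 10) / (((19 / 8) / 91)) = 440106179 / 214016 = 2056.42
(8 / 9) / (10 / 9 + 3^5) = 8 / 2197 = 0.00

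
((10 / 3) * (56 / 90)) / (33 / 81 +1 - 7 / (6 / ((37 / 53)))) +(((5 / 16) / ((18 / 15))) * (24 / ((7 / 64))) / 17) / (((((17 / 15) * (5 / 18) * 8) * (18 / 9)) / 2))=16590428 / 3433031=4.83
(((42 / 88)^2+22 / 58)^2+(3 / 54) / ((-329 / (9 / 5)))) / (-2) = -1909563910757 / 10370569341440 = -0.18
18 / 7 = 2.57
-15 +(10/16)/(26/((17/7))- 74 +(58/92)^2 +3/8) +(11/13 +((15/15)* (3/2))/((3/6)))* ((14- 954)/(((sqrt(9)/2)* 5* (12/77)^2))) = -10453254480425/526272903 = -19862.80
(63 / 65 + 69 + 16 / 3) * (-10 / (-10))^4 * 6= 29368 / 65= 451.82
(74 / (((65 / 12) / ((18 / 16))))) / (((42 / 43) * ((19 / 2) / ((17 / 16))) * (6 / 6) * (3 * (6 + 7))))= 81141 / 1798160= 0.05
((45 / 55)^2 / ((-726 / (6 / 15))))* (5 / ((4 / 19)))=-0.01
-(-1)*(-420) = -420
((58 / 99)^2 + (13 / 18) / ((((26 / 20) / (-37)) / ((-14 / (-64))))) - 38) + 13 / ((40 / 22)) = -54890771 / 1568160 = -35.00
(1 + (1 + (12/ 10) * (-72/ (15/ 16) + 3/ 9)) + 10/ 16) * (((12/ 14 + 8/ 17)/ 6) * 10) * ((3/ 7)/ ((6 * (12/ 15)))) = -1408333/ 79968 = -17.61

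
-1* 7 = -7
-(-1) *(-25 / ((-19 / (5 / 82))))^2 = 15625 / 2427364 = 0.01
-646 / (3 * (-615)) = 646 / 1845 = 0.35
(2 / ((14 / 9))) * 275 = 2475 / 7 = 353.57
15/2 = 7.50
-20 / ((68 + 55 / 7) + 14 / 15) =-2100 / 8063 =-0.26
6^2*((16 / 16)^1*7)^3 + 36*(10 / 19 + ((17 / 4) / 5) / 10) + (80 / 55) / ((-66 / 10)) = 4265721041 / 344850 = 12369.79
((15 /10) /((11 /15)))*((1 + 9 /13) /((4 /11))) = 9.52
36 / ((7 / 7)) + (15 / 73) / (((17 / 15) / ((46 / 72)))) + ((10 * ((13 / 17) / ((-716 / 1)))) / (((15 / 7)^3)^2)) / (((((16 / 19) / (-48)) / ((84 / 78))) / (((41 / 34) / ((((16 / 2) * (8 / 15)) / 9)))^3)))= 36.23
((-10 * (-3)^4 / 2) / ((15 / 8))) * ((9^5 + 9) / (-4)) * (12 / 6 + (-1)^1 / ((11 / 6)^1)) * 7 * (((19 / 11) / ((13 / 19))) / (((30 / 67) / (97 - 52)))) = 12958769994912 / 1573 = 8238251745.02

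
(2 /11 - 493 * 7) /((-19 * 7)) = 37959 /1463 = 25.95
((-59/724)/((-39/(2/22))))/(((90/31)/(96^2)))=234112/388245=0.60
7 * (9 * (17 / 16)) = 1071 / 16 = 66.94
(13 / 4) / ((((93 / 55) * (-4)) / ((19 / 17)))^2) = 14196325 / 159971904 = 0.09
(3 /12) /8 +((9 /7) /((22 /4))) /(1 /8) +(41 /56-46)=-15265 /352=-43.37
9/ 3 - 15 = -12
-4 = -4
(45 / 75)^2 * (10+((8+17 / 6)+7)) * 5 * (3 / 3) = 501 / 10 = 50.10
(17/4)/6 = 17/24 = 0.71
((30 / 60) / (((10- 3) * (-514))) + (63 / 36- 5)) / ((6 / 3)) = -5847 / 3598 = -1.63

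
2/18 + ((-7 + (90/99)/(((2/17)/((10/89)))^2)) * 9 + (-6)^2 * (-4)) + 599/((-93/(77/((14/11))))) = -28641414911/48619098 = -589.10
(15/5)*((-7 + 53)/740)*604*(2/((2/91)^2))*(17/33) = 488918521/2035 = 240254.80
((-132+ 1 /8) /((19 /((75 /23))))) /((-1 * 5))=15825 /3496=4.53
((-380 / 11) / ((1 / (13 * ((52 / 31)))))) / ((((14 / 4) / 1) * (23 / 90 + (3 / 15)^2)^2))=-5475600000 / 2222297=-2463.94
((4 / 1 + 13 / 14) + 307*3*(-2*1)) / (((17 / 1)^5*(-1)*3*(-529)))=-8573 / 10515460942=-0.00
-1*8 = -8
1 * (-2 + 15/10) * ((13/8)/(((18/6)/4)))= -13/12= -1.08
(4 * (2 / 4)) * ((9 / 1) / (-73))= -18 / 73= -0.25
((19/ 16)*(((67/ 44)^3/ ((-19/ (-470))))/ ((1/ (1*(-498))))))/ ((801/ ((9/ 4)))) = -145.09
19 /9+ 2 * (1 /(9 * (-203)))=1285 /609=2.11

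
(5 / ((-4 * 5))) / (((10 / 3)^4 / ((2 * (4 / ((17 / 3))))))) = -243 / 85000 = -0.00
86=86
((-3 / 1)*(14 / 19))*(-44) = 1848 / 19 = 97.26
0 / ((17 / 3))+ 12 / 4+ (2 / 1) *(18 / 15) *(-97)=-1149 / 5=-229.80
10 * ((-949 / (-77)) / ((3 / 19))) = 180310 / 231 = 780.56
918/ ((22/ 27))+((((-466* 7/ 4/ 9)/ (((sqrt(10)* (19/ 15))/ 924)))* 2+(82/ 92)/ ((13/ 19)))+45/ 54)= 11137597/ 9867 - 251174* sqrt(10)/ 19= -40675.54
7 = 7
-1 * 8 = -8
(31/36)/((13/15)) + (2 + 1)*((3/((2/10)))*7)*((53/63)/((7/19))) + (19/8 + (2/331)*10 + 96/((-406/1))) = 15146190587/20964216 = 722.48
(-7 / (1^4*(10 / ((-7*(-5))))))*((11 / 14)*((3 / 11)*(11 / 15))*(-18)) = 693 / 10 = 69.30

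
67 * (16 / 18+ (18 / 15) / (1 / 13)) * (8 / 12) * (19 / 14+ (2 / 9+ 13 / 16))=1761.62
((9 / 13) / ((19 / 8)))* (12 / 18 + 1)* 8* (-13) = -960 / 19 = -50.53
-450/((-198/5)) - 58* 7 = -4341/11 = -394.64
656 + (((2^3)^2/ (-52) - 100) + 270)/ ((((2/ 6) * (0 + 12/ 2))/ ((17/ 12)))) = 120985/ 156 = 775.54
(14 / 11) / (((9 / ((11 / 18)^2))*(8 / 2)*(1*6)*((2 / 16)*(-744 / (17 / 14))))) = -187 / 6508512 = -0.00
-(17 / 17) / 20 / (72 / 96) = -1 / 15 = -0.07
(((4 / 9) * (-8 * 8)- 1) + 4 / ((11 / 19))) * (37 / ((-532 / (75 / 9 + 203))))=26167399 / 79002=331.22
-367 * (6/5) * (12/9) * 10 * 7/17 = -41104/17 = -2417.88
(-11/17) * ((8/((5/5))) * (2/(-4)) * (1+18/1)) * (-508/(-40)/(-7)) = -53086/595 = -89.22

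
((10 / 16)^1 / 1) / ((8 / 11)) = 55 / 64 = 0.86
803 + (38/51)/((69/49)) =803.53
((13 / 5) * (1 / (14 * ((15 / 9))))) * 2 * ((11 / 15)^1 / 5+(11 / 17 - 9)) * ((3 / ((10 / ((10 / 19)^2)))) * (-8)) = 6528912 / 5369875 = 1.22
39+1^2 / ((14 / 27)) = 573 / 14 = 40.93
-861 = -861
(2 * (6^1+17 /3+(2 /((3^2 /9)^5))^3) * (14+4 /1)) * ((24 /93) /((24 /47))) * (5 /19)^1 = 55460 /589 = 94.16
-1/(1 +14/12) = -6/13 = -0.46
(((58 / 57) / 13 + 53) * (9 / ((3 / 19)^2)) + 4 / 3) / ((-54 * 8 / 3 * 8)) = -16.63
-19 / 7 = -2.71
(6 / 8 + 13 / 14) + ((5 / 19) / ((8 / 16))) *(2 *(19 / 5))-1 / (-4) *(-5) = 31 / 7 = 4.43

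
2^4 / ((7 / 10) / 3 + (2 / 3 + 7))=160 / 79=2.03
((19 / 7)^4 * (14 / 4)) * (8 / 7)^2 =4170272 / 16807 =248.13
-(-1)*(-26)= -26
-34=-34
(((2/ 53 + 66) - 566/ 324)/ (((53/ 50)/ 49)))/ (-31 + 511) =135240245/ 21842784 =6.19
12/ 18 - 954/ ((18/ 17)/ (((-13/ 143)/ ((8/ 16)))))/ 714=0.90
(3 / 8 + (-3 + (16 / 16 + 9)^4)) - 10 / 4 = 79959 / 8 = 9994.88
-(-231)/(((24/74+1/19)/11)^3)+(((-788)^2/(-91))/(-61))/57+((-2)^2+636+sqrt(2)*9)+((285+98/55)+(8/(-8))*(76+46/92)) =9*sqrt(2)+743685390904645979263/129540743582250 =5740950.83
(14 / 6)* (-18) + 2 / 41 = -1720 / 41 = -41.95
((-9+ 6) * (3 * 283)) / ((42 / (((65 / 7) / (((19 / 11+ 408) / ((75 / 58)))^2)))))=-37560290625 / 6696643489928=-0.01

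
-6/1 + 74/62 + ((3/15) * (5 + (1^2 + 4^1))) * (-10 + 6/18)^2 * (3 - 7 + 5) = 50801/279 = 182.08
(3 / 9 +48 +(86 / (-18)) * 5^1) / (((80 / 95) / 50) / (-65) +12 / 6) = 3396250 / 277839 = 12.22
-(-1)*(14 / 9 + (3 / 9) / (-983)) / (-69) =-0.02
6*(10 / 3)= 20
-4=-4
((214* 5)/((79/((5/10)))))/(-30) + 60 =28333/474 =59.77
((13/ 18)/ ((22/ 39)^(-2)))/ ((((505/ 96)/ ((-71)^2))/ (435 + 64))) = 19479714496/ 177255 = 109896.56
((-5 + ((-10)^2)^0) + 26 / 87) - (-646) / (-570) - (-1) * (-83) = -12736 / 145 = -87.83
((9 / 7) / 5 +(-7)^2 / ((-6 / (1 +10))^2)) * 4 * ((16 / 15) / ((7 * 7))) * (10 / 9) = 6650848 / 416745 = 15.96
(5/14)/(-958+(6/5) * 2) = -0.00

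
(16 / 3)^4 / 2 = 32768 / 81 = 404.54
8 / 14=4 / 7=0.57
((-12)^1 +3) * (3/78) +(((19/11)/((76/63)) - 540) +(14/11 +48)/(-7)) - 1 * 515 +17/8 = -770827/728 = -1058.83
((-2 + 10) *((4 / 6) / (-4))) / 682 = -2 / 1023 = -0.00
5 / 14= 0.36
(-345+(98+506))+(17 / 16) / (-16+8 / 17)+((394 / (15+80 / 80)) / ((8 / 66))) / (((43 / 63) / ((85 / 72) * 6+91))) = 2674821211 / 90816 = 29453.19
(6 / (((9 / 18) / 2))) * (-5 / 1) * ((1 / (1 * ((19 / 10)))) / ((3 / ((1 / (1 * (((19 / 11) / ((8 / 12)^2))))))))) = -17600 / 3249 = -5.42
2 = 2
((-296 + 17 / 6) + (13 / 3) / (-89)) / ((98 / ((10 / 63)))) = -782885 / 1648458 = -0.47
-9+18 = 9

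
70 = 70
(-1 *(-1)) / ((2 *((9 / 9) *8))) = 1 / 16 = 0.06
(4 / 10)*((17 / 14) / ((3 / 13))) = 221 / 105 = 2.10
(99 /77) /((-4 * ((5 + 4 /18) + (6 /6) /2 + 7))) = -81 /3206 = -0.03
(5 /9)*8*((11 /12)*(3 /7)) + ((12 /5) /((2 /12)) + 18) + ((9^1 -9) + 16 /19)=209404 /5985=34.99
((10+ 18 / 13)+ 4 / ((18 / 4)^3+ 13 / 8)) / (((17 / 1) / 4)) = 220464 / 81991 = 2.69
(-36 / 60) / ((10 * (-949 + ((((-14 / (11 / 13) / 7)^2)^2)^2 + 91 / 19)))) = -12218456217 / 6105795090200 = -0.00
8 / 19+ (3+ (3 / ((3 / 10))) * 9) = 1775 / 19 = 93.42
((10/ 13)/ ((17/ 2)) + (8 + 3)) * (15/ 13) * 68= 147060/ 169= 870.18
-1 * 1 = -1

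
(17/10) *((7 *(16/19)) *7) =70.15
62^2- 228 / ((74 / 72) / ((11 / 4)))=119656 / 37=3233.95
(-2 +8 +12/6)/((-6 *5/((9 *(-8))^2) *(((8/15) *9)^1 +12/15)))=-1728/7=-246.86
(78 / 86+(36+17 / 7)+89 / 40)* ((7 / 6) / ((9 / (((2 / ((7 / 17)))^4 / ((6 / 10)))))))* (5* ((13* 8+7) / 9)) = 7731703088765 / 25088049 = 308182.72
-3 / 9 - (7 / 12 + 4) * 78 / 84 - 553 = -557.59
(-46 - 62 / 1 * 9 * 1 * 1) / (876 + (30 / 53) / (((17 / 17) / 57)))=-16006 / 24069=-0.67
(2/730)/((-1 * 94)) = -1/34310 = -0.00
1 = 1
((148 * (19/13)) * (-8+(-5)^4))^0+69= 70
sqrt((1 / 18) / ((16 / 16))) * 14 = 7 * sqrt(2) / 3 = 3.30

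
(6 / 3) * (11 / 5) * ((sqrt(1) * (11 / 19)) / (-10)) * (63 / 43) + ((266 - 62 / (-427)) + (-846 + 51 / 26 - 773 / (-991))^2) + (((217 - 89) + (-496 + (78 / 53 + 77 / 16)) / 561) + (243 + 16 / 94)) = 23035106532263426836210304521 / 32365366202081633120400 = 711720.87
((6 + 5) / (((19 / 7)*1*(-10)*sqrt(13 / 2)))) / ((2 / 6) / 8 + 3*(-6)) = 924*sqrt(26) / 532285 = 0.01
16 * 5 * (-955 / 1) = -76400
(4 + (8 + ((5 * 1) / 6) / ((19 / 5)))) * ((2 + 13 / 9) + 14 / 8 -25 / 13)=2132683 / 53352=39.97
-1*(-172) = 172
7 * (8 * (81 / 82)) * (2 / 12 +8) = 18522 / 41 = 451.76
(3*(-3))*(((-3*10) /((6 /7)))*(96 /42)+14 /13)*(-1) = -9234 /13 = -710.31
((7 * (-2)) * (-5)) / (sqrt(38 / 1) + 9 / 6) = -420 / 143 + 280 * sqrt(38) / 143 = 9.13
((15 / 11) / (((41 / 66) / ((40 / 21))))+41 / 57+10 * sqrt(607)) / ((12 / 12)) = 80167 / 16359+10 * sqrt(607) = 251.27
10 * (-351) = -3510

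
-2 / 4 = -1 / 2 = -0.50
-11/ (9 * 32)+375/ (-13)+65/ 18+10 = -19061/ 1248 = -15.27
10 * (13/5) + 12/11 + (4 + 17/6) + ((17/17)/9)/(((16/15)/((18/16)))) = 143791/4224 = 34.04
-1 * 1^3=-1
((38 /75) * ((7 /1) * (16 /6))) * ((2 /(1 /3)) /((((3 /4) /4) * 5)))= 68096 /1125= 60.53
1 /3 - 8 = -23 /3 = -7.67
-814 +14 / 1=-800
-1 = -1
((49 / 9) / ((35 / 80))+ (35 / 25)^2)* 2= 6482 / 225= 28.81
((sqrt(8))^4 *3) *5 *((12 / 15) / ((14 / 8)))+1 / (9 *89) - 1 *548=-611957 / 5607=-109.14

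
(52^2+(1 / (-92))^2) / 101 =22886657 / 854864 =26.77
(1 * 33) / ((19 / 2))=66 / 19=3.47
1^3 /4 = 1 /4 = 0.25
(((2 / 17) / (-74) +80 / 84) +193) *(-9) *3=-23057064 / 4403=-5236.67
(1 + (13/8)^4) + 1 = 36753/4096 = 8.97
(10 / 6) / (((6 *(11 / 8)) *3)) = 20 / 297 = 0.07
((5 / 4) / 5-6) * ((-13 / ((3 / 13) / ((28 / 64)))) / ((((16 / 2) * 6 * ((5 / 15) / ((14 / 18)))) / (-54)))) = -190463 / 512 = -372.00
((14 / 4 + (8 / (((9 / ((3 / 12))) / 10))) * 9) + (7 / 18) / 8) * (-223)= -756193 / 144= -5251.34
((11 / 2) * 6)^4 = 1185921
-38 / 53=-0.72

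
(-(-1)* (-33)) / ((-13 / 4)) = 132 / 13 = 10.15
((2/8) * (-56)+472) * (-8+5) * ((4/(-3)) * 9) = 16488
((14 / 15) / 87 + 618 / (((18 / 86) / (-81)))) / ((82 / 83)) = -12952632064 / 53505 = -242082.65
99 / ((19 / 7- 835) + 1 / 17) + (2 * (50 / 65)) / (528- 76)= -16811114 / 145482415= -0.12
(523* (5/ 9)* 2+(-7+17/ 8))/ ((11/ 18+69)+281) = 1.64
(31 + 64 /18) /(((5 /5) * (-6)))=-311 /54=-5.76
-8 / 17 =-0.47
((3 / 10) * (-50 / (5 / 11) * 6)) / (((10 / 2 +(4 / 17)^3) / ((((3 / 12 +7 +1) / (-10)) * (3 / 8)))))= 4377483 / 358240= 12.22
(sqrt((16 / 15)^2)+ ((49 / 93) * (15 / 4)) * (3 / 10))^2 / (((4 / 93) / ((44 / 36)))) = 419165219 / 5356800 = 78.25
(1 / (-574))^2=1 / 329476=0.00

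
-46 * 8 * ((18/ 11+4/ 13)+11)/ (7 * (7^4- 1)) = -14191/ 50050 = -0.28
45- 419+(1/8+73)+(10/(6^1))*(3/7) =-16809/56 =-300.16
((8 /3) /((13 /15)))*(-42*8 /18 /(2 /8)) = -8960 /39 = -229.74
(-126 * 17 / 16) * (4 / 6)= -357 / 4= -89.25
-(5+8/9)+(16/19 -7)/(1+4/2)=-1358/171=-7.94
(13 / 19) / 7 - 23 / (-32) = 3475 / 4256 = 0.82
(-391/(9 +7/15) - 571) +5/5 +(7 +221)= -54429/142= -383.30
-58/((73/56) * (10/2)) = -3248/365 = -8.90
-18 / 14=-9 / 7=-1.29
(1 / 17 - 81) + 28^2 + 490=20282 / 17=1193.06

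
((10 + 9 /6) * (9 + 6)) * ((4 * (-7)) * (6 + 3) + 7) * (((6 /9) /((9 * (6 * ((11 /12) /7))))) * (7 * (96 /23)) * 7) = -26891200 /33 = -814884.85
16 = 16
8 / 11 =0.73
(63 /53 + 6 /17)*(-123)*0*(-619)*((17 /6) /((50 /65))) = 0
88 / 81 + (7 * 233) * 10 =1321198 / 81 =16311.09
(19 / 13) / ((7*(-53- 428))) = -19 / 43771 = -0.00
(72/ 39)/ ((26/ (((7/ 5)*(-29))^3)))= -100385124/ 21125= -4751.96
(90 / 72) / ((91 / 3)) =0.04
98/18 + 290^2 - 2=84103.44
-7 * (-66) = 462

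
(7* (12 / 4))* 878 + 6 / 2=18441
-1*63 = -63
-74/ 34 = -37/ 17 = -2.18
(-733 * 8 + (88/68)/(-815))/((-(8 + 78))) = 40622871/595765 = 68.19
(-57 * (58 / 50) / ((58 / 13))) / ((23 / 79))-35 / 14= -30707 / 575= -53.40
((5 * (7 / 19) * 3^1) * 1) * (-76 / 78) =-70 / 13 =-5.38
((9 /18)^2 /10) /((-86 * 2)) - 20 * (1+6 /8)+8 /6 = -694883 /20640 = -33.67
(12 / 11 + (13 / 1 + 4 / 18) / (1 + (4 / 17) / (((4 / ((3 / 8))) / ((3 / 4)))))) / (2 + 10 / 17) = 468605 / 86031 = 5.45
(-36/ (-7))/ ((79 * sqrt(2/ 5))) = 18 * sqrt(10)/ 553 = 0.10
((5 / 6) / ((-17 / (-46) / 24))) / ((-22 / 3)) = -1380 / 187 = -7.38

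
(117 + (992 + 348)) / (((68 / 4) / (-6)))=-514.24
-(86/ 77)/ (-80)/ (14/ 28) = 43/ 1540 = 0.03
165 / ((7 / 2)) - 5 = 295 / 7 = 42.14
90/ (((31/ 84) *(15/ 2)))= 1008/ 31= 32.52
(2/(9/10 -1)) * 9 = -180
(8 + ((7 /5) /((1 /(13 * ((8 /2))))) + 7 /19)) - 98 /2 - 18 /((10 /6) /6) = -620 /19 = -32.63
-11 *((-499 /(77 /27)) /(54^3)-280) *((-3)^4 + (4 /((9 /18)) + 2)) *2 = 1634599447 /2916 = 560562.22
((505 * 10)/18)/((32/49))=123725/288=429.60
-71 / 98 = -0.72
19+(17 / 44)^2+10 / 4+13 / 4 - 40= -29235 / 1936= -15.10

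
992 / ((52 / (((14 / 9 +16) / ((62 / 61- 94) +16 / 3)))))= -298778 / 78195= -3.82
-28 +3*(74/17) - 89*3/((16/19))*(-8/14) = 79129/476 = 166.24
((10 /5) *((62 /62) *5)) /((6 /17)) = 85 /3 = 28.33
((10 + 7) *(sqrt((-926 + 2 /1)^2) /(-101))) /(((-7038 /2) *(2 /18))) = 924 /2323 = 0.40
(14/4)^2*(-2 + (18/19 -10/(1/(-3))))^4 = 1120951562500/130321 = 8601465.32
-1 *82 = -82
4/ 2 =2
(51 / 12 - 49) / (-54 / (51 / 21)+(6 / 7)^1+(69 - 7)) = -21301 / 19336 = -1.10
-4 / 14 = -2 / 7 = -0.29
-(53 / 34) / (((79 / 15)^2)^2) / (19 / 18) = -0.00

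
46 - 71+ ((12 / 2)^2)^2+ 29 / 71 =90270 / 71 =1271.41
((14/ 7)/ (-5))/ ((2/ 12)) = -12/ 5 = -2.40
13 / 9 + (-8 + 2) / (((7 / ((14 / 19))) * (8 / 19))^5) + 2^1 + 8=52709 / 4608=11.44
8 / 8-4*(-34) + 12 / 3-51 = 90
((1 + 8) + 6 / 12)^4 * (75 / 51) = 11978.03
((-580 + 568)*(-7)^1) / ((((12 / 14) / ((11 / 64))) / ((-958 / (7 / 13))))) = -479479 / 16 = -29967.44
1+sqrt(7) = 3.65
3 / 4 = 0.75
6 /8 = 0.75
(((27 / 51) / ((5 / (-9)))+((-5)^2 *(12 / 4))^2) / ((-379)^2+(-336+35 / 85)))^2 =176331841 / 114487489600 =0.00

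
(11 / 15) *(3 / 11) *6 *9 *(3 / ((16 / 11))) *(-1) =-891 / 40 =-22.28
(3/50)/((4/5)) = 3/40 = 0.08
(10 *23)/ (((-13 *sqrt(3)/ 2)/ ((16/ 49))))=-7360 *sqrt(3)/ 1911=-6.67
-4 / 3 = -1.33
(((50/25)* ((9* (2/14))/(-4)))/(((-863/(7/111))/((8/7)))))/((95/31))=372/21234115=0.00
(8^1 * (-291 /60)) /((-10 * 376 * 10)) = 97 /94000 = 0.00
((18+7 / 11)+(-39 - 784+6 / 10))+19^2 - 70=-28202 / 55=-512.76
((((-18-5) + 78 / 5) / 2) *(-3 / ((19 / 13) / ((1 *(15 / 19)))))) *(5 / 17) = 21645 / 12274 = 1.76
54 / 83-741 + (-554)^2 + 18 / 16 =203301379 / 664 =306176.78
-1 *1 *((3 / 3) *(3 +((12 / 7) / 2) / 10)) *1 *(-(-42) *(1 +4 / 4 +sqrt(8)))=-1296 *sqrt(2) / 5 - 1296 / 5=-625.76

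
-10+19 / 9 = -71 / 9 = -7.89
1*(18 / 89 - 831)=-73941 / 89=-830.80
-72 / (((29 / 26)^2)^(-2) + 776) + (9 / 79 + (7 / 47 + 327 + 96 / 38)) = 532349394011020 / 1614665132771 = 329.70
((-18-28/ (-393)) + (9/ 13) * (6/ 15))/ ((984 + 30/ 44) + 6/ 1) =-9920152/ 556753275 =-0.02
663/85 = 39/5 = 7.80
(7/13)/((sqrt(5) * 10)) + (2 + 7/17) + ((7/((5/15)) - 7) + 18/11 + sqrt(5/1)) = 657 * sqrt(5)/650 + 3375/187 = 20.31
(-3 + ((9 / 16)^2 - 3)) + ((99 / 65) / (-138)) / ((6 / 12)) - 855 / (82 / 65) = -683.45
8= 8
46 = 46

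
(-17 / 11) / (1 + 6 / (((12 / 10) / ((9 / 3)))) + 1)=-1 / 11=-0.09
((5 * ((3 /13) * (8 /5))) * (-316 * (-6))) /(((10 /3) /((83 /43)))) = 5665248 /2795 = 2026.92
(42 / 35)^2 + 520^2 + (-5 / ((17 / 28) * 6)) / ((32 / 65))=5516132501 / 20400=270398.65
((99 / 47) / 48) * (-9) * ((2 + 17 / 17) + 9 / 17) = -4455 / 3196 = -1.39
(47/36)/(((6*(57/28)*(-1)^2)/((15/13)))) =1645/13338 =0.12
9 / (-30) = -3 / 10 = -0.30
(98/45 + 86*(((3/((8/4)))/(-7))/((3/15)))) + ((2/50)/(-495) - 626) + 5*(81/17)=-692.14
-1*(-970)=970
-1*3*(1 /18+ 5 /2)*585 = -4485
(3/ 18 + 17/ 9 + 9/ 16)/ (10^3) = 377/ 144000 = 0.00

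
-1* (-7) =7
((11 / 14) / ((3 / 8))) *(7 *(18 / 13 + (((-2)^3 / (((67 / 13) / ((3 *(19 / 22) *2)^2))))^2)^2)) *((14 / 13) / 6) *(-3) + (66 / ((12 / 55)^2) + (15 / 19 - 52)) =-721195554898746719694142109 / 30262134292998403224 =-23831615.71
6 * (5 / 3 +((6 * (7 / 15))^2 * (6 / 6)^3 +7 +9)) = 3826 / 25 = 153.04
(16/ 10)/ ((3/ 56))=29.87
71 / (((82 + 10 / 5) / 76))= 1349 / 21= 64.24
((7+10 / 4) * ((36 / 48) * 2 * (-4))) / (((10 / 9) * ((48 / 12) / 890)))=-45657 / 4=-11414.25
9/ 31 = 0.29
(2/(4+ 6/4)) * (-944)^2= 3564544/11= 324049.45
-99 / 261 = -11 / 29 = -0.38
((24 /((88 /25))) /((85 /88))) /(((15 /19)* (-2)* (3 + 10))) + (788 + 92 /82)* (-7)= -50054754 /9061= -5524.20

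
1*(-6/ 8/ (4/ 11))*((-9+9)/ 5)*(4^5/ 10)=0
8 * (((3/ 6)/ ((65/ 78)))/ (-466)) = -0.01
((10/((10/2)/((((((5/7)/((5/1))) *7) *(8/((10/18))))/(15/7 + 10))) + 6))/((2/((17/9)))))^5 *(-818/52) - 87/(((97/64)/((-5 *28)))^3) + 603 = 68569633.90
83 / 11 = 7.55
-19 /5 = -3.80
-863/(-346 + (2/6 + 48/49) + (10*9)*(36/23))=2917803/689107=4.23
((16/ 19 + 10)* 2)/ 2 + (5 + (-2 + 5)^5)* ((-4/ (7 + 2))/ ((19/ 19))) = -16994/ 171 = -99.38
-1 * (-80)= 80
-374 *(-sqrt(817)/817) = 374 *sqrt(817)/817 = 13.08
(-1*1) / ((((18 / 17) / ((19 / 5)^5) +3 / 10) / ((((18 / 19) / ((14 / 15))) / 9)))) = -110772850 / 295968281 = -0.37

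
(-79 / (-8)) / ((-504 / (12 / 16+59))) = -18881 / 16128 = -1.17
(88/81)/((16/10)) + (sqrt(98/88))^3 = 55/81 + 343 * sqrt(11)/968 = 1.85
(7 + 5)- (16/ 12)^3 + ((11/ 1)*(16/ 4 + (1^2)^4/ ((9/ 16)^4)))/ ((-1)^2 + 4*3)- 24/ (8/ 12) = -95356/ 6561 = -14.53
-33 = -33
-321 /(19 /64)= -1081.26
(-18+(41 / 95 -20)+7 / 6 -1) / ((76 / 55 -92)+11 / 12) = 469018 / 1124857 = 0.42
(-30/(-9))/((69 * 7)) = 10/1449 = 0.01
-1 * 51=-51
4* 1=4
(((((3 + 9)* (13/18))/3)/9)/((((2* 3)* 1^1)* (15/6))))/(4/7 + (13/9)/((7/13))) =182/27675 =0.01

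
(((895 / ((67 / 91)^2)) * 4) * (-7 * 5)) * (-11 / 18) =5706851150 / 40401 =141255.20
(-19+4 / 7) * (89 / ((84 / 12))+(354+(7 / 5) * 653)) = -5783328 / 245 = -23605.42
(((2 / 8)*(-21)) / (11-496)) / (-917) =-3 / 254140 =-0.00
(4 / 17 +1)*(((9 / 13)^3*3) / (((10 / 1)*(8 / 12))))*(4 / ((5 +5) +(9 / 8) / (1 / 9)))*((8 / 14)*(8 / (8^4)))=19683 / 481055120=0.00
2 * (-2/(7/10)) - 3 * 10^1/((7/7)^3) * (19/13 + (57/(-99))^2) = -1965640/33033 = -59.51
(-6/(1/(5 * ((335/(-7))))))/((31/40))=402000/217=1852.53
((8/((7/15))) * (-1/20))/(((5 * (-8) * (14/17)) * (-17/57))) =-171/1960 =-0.09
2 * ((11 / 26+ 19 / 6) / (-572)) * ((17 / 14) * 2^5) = -2720 / 5577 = -0.49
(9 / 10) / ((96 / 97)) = 291 / 320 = 0.91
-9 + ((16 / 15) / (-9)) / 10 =-6083 / 675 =-9.01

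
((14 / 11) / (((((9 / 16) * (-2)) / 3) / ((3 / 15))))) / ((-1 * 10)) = 56 / 825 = 0.07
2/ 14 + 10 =71/ 7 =10.14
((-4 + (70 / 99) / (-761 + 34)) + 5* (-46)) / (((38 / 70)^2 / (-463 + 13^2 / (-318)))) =368066.04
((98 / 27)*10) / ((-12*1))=-245 / 81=-3.02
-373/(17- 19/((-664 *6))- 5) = -1486032/47827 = -31.07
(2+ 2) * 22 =88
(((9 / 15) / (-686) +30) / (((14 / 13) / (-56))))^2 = 7157347803684 / 2941225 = 2433458.10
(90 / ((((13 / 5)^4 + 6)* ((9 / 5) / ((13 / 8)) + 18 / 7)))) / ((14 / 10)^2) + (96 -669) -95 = -14045941823 / 21034461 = -667.76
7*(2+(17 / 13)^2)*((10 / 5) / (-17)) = -8778 / 2873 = -3.06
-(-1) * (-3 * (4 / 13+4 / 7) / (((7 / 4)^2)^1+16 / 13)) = -3840 / 6251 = -0.61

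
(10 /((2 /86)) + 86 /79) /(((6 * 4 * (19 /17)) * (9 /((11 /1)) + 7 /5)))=7.25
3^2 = 9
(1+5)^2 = 36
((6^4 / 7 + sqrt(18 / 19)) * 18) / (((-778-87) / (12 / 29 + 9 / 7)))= -1609632 / 245833-3726 * sqrt(38) / 667261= -6.58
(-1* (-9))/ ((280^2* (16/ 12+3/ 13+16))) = 351/ 53704000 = 0.00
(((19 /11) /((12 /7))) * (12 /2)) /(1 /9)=54.41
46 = 46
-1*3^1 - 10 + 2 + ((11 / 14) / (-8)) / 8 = -9867 / 896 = -11.01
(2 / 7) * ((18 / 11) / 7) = 36 / 539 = 0.07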